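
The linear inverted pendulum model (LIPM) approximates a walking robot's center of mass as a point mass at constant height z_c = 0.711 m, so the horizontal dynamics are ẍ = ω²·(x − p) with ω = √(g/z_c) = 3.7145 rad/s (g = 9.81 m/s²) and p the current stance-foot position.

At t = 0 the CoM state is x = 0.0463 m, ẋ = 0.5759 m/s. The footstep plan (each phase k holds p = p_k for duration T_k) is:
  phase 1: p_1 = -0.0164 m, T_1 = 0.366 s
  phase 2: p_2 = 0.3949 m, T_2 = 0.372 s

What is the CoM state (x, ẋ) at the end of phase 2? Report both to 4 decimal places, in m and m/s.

x = 1.2096, ẋ = 3.4321

phase 1: p=-0.0164, T=0.366, ωT=1.359507, cosh=2.075530, sinh=1.818743; start (x,ẋ)=(0.046300, 0.575900) → end (x,ẋ)=(0.395716, 1.618881)
phase 2: p=0.3949, T=0.372, ωT=1.381794, cosh=2.116583, sinh=1.865456; start (x,ẋ)=(0.395716, 1.618881) → end (x,ẋ)=(1.209643, 3.432149)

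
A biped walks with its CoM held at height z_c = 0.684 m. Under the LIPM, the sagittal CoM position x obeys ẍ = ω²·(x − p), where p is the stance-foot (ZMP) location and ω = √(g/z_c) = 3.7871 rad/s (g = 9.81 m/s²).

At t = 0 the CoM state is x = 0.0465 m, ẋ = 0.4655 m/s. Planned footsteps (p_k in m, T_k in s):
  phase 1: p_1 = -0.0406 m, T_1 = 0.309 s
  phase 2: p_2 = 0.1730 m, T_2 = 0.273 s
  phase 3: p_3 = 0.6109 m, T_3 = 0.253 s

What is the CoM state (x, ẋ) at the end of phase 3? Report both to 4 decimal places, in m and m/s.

phase 1: p=-0.0406, T=0.309, ωT=1.170214, cosh=1.766491, sinh=1.456191; start (x,ẋ)=(0.046500, 0.465500) → end (x,ẋ)=(0.292252, 1.302635)
phase 2: p=0.1730, T=0.273, ωT=1.033878, cosh=1.583788, sinh=1.228163; start (x,ẋ)=(0.292252, 1.302635) → end (x,ẋ)=(0.784317, 2.617762)
phase 3: p=0.6109, T=0.253, ωT=0.958136, cosh=1.495220, sinh=1.111613; start (x,ẋ)=(0.784317, 2.617762) → end (x,ẋ)=(1.638579, 4.644181)

x = 1.6386, ẋ = 4.6442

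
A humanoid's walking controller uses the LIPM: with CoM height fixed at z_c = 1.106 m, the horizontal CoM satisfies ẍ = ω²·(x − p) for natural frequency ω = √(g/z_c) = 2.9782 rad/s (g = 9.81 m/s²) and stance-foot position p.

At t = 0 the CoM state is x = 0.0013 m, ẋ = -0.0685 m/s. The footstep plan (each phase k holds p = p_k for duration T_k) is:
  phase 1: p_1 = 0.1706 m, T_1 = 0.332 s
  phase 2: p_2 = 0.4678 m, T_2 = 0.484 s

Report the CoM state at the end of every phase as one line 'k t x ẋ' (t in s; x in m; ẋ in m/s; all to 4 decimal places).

1 0.3320 -0.1151 -0.6886
2 0.8160 -1.2943 -5.0001

phase 1: p=0.1706, T=0.332, ωT=0.988762, cosh=1.529971, sinh=1.157935; start (x,ẋ)=(0.001300, -0.068500) → end (x,ẋ)=(-0.115057, -0.688644)
phase 2: p=0.4678, T=0.484, ωT=1.441449, cosh=2.231700, sinh=1.995115; start (x,ẋ)=(-0.115057, -0.688644) → end (x,ẋ)=(-1.294290, -5.000099)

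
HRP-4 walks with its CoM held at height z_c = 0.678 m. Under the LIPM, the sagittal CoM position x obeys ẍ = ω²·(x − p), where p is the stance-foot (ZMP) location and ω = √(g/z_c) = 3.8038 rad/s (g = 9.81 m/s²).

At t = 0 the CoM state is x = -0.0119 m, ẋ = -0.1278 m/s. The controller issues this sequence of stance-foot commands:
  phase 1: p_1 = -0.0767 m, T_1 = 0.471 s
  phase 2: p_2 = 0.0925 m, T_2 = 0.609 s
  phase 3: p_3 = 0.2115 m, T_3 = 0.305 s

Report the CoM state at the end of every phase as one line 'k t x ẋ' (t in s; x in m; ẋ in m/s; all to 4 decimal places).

phase 1: p=-0.0767, T=0.471, ωT=1.791590, cosh=3.082839, sinh=2.916144; start (x,ẋ)=(-0.011900, -0.127800) → end (x,ẋ)=(0.025091, 0.324803)
phase 2: p=0.0925, T=0.609, ωT=2.316514, cosh=5.119441, sinh=5.020824; start (x,ẋ)=(0.025091, 0.324803) → end (x,ẋ)=(0.176129, 0.375424)
phase 3: p=0.2115, T=0.305, ωT=1.160159, cosh=1.751938, sinh=1.438502; start (x,ẋ)=(0.176129, 0.375424) → end (x,ẋ)=(0.291507, 0.464175)

1 0.4710 0.0251 0.3248
2 1.0800 0.1761 0.3754
3 1.3850 0.2915 0.4642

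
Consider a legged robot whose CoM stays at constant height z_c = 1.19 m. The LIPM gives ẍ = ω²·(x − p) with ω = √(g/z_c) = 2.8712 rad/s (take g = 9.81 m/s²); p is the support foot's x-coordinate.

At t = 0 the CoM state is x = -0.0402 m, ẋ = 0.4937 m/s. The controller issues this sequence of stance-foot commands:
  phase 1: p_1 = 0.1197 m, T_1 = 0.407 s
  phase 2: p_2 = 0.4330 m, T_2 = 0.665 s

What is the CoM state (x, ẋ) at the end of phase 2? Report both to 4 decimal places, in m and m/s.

x = -0.5242, ẋ = -2.5712

phase 1: p=0.1197, T=0.407, ωT=1.168578, cosh=1.764112, sinh=1.453304; start (x,ẋ)=(-0.040200, 0.493700) → end (x,ẋ)=(0.087513, 0.203723)
phase 2: p=0.4330, T=0.665, ωT=1.909348, cosh=3.448432, sinh=3.300255; start (x,ẋ)=(0.087513, 0.203723) → end (x,ẋ)=(-0.524223, -2.571206)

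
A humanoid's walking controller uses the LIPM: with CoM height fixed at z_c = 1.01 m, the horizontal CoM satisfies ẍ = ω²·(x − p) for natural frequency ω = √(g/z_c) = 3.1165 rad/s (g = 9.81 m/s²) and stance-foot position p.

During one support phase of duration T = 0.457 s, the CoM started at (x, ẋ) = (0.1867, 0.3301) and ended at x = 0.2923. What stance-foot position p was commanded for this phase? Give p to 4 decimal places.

ωT = 3.1165·0.457 = 1.424241; cosh(ωT) = 2.197696, sinh(ωT) = 1.957005
x(T) = p + (x₀−p)·cosh(ωT) + (ẋ₀/ω)·sinh(ωT) ⇒ p·(1 − cosh) = x(T) − x₀·cosh − (ẋ₀/ω)·sinh
numerator   = 0.2923 − (0.1867)·2.197696 − (0.3301/3.1165)·1.957005 = -0.325296
denominator = 1 − 2.197696 = -1.197696
p = -0.325296 / -1.197696 = 0.2716

p = 0.2716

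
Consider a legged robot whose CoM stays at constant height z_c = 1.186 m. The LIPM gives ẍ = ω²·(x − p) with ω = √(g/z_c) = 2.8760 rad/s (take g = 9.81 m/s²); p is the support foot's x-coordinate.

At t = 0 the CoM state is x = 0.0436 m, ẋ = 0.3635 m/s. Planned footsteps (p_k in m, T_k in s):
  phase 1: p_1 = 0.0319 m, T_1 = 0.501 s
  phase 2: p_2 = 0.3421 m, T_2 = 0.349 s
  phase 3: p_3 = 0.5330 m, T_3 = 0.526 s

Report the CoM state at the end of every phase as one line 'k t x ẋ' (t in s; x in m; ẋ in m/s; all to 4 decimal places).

phase 1: p=0.0319, T=0.501, ωT=1.440876, cosh=2.230558, sinh=1.993837; start (x,ẋ)=(0.043600, 0.363500) → end (x,ẋ)=(0.310000, 0.877899)
phase 2: p=0.3421, T=0.349, ωT=1.003724, cosh=1.547468, sinh=1.180956; start (x,ẋ)=(0.310000, 0.877899) → end (x,ẋ)=(0.652913, 1.249495)
phase 3: p=0.5330, T=0.526, ωT=1.512776, cosh=2.379806, sinh=2.159508; start (x,ẋ)=(0.652913, 1.249495) → end (x,ẋ)=(1.756582, 3.718308)

1 0.5010 0.3100 0.8779
2 0.8500 0.6529 1.2495
3 1.3760 1.7566 3.7183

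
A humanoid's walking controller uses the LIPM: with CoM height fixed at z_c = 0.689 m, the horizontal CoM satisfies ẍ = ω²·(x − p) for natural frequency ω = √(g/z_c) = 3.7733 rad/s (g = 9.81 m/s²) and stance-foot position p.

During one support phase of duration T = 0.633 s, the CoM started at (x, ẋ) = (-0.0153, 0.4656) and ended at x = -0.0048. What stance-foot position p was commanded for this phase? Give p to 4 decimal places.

ωT = 3.7733·0.633 = 2.388499; cosh(ωT) = 5.494446, sinh(ωT) = 5.402678
x(T) = p + (x₀−p)·cosh(ωT) + (ẋ₀/ω)·sinh(ωT) ⇒ p·(1 − cosh) = x(T) − x₀·cosh − (ẋ₀/ω)·sinh
numerator   = -0.0048 − (-0.0153)·5.494446 − (0.4656/3.7733)·5.402678 = -0.587389
denominator = 1 − 5.494446 = -4.494446
p = -0.587389 / -4.494446 = 0.1307

p = 0.1307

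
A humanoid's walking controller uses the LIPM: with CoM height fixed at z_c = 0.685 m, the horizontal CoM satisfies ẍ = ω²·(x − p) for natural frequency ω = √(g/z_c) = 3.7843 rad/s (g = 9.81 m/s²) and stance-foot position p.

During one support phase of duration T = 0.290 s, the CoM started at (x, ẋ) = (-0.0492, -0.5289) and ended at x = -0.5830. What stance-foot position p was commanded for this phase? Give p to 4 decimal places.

ωT = 3.7843·0.290 = 1.097447; cosh(ωT) = 1.665114, sinh(ωT) = 1.331392
x(T) = p + (x₀−p)·cosh(ωT) + (ẋ₀/ω)·sinh(ωT) ⇒ p·(1 − cosh) = x(T) − x₀·cosh − (ẋ₀/ω)·sinh
numerator   = -0.5830 − (-0.0492)·1.665114 − (-0.5289/3.7843)·1.331392 = -0.314999
denominator = 1 − 1.665114 = -0.665114
p = -0.314999 / -0.665114 = 0.4736

p = 0.4736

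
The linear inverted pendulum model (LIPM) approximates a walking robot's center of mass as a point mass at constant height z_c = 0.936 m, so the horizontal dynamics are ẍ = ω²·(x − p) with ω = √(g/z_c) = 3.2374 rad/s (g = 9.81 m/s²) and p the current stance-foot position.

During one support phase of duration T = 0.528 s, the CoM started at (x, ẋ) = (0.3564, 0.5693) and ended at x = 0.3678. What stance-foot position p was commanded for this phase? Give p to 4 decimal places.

ωT = 3.2374·0.528 = 1.709347; cosh(ωT) = 2.853169, sinh(ωT) = 2.672185
x(T) = p + (x₀−p)·cosh(ωT) + (ẋ₀/ω)·sinh(ωT) ⇒ p·(1 − cosh) = x(T) − x₀·cosh − (ẋ₀/ω)·sinh
numerator   = 0.3678 − (0.3564)·2.853169 − (0.5693/3.2374)·2.672185 = -1.118976
denominator = 1 − 2.853169 = -1.853169
p = -1.118976 / -1.853169 = 0.6038

p = 0.6038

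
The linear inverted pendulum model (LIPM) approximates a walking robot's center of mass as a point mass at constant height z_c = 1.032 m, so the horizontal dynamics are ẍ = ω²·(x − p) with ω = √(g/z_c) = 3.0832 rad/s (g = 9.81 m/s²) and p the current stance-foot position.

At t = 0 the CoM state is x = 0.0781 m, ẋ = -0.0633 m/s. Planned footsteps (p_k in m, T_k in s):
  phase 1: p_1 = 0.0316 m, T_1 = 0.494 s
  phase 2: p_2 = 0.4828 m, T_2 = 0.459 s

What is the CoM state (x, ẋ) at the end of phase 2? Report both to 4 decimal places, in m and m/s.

phase 1: p=0.0316, T=0.494, ωT=1.523101, cosh=2.402230, sinh=2.184195; start (x,ẋ)=(0.078100, -0.063300) → end (x,ẋ)=(0.098461, 0.161084)
phase 2: p=0.4828, T=0.459, ωT=1.415189, cosh=2.180072, sinh=1.937192; start (x,ẋ)=(0.098461, 0.161084) → end (x,ẋ)=(-0.253877, -1.944387)

x = -0.2539, ẋ = -1.9444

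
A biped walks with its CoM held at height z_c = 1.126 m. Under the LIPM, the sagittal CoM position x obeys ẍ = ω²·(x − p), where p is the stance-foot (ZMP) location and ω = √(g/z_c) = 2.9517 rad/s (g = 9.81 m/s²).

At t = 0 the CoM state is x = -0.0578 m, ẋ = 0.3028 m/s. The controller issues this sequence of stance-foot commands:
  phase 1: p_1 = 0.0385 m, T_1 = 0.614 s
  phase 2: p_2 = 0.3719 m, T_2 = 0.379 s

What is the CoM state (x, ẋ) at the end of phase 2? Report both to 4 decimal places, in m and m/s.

x = -0.1392, ẋ = -1.1558

phase 1: p=0.0385, T=0.614, ωT=1.812344, cosh=3.144028, sinh=2.980757; start (x,ẋ)=(-0.057800, 0.302800) → end (x,ẋ)=(0.041511, 0.104735)
phase 2: p=0.3719, T=0.379, ωT=1.118694, cosh=1.693781, sinh=1.367074; start (x,ẋ)=(0.041511, 0.104735) → end (x,ẋ)=(-0.139199, -1.155785)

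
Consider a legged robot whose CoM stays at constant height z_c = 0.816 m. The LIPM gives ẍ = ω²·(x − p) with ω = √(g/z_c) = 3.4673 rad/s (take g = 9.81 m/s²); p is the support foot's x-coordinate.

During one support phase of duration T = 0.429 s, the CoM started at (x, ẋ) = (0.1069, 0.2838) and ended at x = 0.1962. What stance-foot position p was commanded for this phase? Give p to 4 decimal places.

ωT = 3.4673·0.429 = 1.487472; cosh(ωT) = 2.325917, sinh(ωT) = 2.099974
x(T) = p + (x₀−p)·cosh(ωT) + (ẋ₀/ω)·sinh(ωT) ⇒ p·(1 − cosh) = x(T) − x₀·cosh − (ẋ₀/ω)·sinh
numerator   = 0.1962 − (0.1069)·2.325917 − (0.2838/3.4673)·2.099974 = -0.224324
denominator = 1 − 2.325917 = -1.325917
p = -0.224324 / -1.325917 = 0.1692

p = 0.1692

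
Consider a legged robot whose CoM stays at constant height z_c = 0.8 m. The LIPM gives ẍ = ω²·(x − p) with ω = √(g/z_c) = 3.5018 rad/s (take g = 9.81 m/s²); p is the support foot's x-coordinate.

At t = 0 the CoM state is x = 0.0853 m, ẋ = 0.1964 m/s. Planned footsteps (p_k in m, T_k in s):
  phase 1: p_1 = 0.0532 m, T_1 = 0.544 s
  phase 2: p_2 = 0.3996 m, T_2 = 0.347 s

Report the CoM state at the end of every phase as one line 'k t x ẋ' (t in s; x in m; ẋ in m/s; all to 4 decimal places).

phase 1: p=0.0532, T=0.544, ωT=1.904979, cosh=3.434047, sinh=3.285221; start (x,ẋ)=(0.085300, 0.196400) → end (x,ẋ)=(0.347686, 1.043731)
phase 2: p=0.3996, T=0.347, ωT=1.215125, cosh=1.833694, sinh=1.537020; start (x,ẋ)=(0.347686, 1.043731) → end (x,ẋ)=(0.762523, 1.634464)

1 0.5440 0.3477 1.0437
2 0.8910 0.7625 1.6345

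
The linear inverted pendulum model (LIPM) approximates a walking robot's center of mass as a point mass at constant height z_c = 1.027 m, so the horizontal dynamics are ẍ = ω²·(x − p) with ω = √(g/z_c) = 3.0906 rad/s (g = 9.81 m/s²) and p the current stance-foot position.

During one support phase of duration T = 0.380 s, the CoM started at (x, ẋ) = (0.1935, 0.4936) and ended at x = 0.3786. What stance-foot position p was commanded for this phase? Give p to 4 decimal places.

p = 0.2565

ωT = 3.0906·0.380 = 1.174428; cosh(ωT) = 1.772643, sinh(ωT) = 1.463648
x(T) = p + (x₀−p)·cosh(ωT) + (ẋ₀/ω)·sinh(ωT) ⇒ p·(1 − cosh) = x(T) − x₀·cosh − (ẋ₀/ω)·sinh
numerator   = 0.3786 − (0.1935)·1.772643 − (0.4936/3.0906)·1.463648 = -0.198166
denominator = 1 − 1.772643 = -0.772643
p = -0.198166 / -0.772643 = 0.2565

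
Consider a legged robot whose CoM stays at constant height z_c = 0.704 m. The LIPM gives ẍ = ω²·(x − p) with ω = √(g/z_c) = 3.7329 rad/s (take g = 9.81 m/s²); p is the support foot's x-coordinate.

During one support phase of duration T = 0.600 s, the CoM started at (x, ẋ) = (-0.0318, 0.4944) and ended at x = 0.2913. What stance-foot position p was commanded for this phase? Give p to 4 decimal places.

ωT = 3.7329·0.600 = 2.239740; cosh(ωT) = 4.748688, sinh(ωT) = 4.642202
x(T) = p + (x₀−p)·cosh(ωT) + (ẋ₀/ω)·sinh(ωT) ⇒ p·(1 − cosh) = x(T) − x₀·cosh − (ẋ₀/ω)·sinh
numerator   = 0.2913 − (-0.0318)·4.748688 − (0.4944/3.7329)·4.642202 = -0.172523
denominator = 1 − 4.748688 = -3.748688
p = -0.172523 / -3.748688 = 0.0460

p = 0.0460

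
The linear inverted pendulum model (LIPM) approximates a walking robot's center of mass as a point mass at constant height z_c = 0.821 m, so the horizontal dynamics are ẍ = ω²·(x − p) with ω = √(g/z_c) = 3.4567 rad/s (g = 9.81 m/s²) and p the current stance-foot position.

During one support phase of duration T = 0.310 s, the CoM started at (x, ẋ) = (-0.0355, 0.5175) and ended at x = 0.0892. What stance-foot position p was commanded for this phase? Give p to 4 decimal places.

ωT = 3.4567·0.310 = 1.071577; cosh(ωT) = 1.631224, sinh(ωT) = 1.288756
x(T) = p + (x₀−p)·cosh(ωT) + (ẋ₀/ω)·sinh(ωT) ⇒ p·(1 − cosh) = x(T) − x₀·cosh − (ẋ₀/ω)·sinh
numerator   = 0.0892 − (-0.0355)·1.631224 − (0.5175/3.4567)·1.288756 = -0.045830
denominator = 1 − 1.631224 = -0.631224
p = -0.045830 / -0.631224 = 0.0726

p = 0.0726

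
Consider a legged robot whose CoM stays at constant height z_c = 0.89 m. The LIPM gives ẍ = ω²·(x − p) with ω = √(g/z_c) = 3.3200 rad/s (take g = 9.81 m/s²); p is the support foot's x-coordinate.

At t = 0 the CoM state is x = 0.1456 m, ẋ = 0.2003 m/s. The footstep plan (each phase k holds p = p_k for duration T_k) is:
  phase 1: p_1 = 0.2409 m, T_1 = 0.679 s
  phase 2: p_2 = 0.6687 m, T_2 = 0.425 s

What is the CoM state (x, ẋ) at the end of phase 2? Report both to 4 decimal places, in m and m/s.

phase 1: p=0.2409, T=0.679, ωT=2.254280, cosh=4.816690, sinh=4.711741; start (x,ẋ)=(0.145600, 0.200300) → end (x,ẋ)=(0.066135, -0.525993)
phase 2: p=0.6687, T=0.425, ωT=1.411000, cosh=2.171976, sinh=1.928077; start (x,ẋ)=(0.066135, -0.525993) → end (x,ẋ)=(-0.945525, -4.999593)

x = -0.9455, ẋ = -4.9996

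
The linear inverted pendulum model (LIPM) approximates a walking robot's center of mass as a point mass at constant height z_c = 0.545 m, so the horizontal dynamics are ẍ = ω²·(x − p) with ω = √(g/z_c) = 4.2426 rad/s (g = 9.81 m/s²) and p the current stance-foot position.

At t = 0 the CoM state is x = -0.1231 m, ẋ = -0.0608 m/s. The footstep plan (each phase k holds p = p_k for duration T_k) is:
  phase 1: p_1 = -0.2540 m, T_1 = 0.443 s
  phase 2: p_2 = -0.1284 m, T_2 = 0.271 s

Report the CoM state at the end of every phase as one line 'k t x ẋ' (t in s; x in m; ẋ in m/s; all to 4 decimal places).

1 0.4430 0.1389 1.5726
2 0.7140 0.8623 4.3422

phase 1: p=-0.2540, T=0.443, ωT=1.879472, cosh=3.351357, sinh=3.198687; start (x,ẋ)=(-0.123100, -0.060800) → end (x,ẋ)=(0.138853, 1.572648)
phase 2: p=-0.1284, T=0.271, ωT=1.149745, cosh=1.737052, sinh=1.420334; start (x,ẋ)=(0.138853, 1.572648) → end (x,ẋ)=(0.862322, 4.342214)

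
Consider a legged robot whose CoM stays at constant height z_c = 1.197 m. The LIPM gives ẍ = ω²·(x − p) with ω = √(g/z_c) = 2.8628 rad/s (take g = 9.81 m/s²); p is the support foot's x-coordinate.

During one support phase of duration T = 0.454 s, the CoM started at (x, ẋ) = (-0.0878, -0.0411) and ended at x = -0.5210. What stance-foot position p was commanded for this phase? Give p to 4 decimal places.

p = 0.3335

ωT = 2.8628·0.454 = 1.299711; cosh(ωT) = 1.970424, sinh(ωT) = 1.697813
x(T) = p + (x₀−p)·cosh(ωT) + (ẋ₀/ω)·sinh(ωT) ⇒ p·(1 − cosh) = x(T) − x₀·cosh − (ẋ₀/ω)·sinh
numerator   = -0.5210 − (-0.0878)·1.970424 − (-0.0411/2.8628)·1.697813 = -0.323622
denominator = 1 − 1.970424 = -0.970424
p = -0.323622 / -0.970424 = 0.3335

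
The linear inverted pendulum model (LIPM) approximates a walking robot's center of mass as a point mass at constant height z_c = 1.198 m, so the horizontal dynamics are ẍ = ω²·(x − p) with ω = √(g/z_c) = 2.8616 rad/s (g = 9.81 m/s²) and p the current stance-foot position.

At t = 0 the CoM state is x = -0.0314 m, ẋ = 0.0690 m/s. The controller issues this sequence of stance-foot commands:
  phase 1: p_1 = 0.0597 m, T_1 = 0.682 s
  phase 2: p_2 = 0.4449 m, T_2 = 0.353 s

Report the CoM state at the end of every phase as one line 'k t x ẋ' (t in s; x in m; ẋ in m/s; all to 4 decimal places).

1 0.6820 -0.1843 -0.6513
2 1.0350 -0.8046 -3.1571

phase 1: p=0.0597, T=0.682, ωT=1.951611, cosh=3.591033, sinh=3.448988; start (x,ẋ)=(-0.031400, 0.069000) → end (x,ẋ)=(-0.184280, -0.651342)
phase 2: p=0.4449, T=0.353, ωT=1.010145, cosh=1.555082, sinh=1.190916; start (x,ẋ)=(-0.184280, -0.651342) → end (x,ẋ)=(-0.804596, -3.157088)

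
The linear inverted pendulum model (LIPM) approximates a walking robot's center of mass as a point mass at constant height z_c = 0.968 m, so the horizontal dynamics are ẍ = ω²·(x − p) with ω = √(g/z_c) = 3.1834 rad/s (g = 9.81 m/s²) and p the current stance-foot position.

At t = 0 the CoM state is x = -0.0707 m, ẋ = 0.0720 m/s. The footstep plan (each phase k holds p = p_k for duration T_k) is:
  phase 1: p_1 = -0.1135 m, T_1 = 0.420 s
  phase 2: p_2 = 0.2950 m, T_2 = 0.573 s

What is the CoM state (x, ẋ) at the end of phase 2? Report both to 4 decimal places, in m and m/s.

x = -0.2315, ẋ = -1.4689

phase 1: p=-0.1135, T=0.420, ωT=1.337028, cosh=2.035168, sinh=1.772543; start (x,ẋ)=(-0.070700, 0.072000) → end (x,ẋ)=(0.013695, 0.388040)
phase 2: p=0.2950, T=0.573, ωT=1.824088, cosh=3.179253, sinh=3.017889; start (x,ẋ)=(0.013695, 0.388040) → end (x,ẋ)=(-0.231474, -1.468857)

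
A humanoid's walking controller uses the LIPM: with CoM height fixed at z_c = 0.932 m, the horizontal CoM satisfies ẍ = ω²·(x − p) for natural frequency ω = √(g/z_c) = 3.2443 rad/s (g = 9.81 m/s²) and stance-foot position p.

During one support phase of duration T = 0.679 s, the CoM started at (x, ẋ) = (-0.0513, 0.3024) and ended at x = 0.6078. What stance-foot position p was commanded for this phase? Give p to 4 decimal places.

ωT = 3.2443·0.679 = 2.202880; cosh(ωT) = 4.580762, sinh(ωT) = 4.470278
x(T) = p + (x₀−p)·cosh(ωT) + (ẋ₀/ω)·sinh(ωT) ⇒ p·(1 − cosh) = x(T) − x₀·cosh − (ẋ₀/ω)·sinh
numerator   = 0.6078 − (-0.0513)·4.580762 − (0.3024/3.2443)·4.470278 = 0.426120
denominator = 1 − 4.580762 = -3.580762
p = 0.426120 / -3.580762 = -0.1190

p = -0.1190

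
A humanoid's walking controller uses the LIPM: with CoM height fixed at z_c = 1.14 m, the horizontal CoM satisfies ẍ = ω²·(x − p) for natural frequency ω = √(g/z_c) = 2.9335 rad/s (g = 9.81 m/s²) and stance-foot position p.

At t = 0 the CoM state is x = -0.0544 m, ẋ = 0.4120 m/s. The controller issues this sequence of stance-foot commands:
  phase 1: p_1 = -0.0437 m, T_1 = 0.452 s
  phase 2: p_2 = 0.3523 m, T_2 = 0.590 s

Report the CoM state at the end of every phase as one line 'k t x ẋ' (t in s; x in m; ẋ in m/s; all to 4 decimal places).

1 0.4520 0.1805 0.7755
2 1.0420 0.5750 0.8800

phase 1: p=-0.0437, T=0.452, ωT=1.325942, cosh=2.015642, sinh=1.750089; start (x,ẋ)=(-0.054400, 0.412000) → end (x,ẋ)=(0.180527, 0.775512)
phase 2: p=0.3523, T=0.590, ωT=1.730765, cosh=2.911060, sinh=2.733911; start (x,ẋ)=(0.180527, 0.775512) → end (x,ẋ)=(0.575005, 0.879951)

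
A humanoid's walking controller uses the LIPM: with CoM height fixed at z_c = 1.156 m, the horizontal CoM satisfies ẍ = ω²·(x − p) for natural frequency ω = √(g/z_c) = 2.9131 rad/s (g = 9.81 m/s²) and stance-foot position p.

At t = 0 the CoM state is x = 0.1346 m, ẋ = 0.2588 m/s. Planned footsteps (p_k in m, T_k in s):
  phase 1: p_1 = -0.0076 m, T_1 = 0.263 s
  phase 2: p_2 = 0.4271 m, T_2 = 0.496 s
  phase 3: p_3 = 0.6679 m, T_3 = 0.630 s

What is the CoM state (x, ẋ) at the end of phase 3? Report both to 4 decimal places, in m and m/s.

x = 0.7154, ẋ = 0.2952

phase 1: p=-0.0076, T=0.263, ωT=0.766145, cosh=1.308129, sinh=0.843328; start (x,ẋ)=(0.134600, 0.258800) → end (x,ẋ)=(0.253337, 0.687886)
phase 2: p=0.4271, T=0.496, ωT=1.444898, cosh=2.238594, sinh=2.002824; start (x,ẋ)=(0.253337, 0.687886) → end (x,ẋ)=(0.511054, 0.526092)
phase 3: p=0.6679, T=0.630, ωT=1.835253, cosh=3.213146, sinh=3.053573; start (x,ẋ)=(0.511054, 0.526092) → end (x,ẋ)=(0.715391, 0.295206)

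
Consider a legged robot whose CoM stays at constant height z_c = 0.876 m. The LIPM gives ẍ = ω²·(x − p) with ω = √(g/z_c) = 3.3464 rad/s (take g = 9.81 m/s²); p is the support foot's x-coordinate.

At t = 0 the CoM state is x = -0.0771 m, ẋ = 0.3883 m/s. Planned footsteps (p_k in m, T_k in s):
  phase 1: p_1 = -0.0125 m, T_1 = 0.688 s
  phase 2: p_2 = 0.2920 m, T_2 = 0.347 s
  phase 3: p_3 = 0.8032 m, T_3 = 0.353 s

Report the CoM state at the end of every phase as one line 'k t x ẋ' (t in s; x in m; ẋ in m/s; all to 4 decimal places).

1 0.6880 0.2356 0.8906
2 1.0350 0.5764 1.2897
3 1.3880 0.9676 1.1790

phase 1: p=-0.0125, T=0.688, ωT=2.302323, cosh=5.048704, sinh=4.948678; start (x,ẋ)=(-0.077100, 0.388300) → end (x,ẋ)=(0.235574, 0.890619)
phase 2: p=0.2920, T=0.347, ωT=1.161201, cosh=1.753438, sinh=1.440328; start (x,ẋ)=(0.235574, 0.890619) → end (x,ẋ)=(0.576393, 1.289678)
phase 3: p=0.8032, T=0.353, ωT=1.181279, cosh=1.782713, sinh=1.475827; start (x,ẋ)=(0.576393, 1.289678) → end (x,ẋ)=(0.967642, 1.178995)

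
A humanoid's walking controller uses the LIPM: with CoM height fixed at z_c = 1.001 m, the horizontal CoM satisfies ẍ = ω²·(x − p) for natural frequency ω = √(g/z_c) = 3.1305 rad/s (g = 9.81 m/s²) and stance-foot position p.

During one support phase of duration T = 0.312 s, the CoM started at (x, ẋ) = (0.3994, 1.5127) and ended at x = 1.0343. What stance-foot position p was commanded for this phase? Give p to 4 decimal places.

ωT = 3.1305·0.312 = 0.976716; cosh(ωT) = 1.516133, sinh(ωT) = 1.139587
x(T) = p + (x₀−p)·cosh(ωT) + (ẋ₀/ω)·sinh(ωT) ⇒ p·(1 − cosh) = x(T) − x₀·cosh − (ẋ₀/ω)·sinh
numerator   = 1.0343 − (0.3994)·1.516133 − (1.5127/3.1305)·1.139587 = -0.121908
denominator = 1 − 1.516133 = -0.516133
p = -0.121908 / -0.516133 = 0.2362

p = 0.2362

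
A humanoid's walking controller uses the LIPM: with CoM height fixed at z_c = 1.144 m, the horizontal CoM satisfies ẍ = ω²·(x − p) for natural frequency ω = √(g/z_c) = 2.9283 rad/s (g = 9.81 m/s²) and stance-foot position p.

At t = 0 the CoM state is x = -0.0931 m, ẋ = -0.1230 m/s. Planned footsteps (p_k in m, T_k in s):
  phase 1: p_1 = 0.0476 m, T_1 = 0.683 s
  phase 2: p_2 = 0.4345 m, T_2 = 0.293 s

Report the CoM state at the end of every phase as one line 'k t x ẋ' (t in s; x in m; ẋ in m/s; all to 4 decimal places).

1 0.6830 -0.6341 -1.9571
2 0.9760 -1.6986 -5.7493

phase 1: p=0.0476, T=0.683, ωT=2.000029, cosh=3.762301, sinh=3.626969; start (x,ẋ)=(-0.093100, -0.123000) → end (x,ẋ)=(-0.634103, -1.957117)
phase 2: p=0.4345, T=0.293, ωT=0.857992, cosh=1.391216, sinh=0.967204; start (x,ẋ)=(-0.634103, -1.957117) → end (x,ẋ)=(-1.698584, -5.749336)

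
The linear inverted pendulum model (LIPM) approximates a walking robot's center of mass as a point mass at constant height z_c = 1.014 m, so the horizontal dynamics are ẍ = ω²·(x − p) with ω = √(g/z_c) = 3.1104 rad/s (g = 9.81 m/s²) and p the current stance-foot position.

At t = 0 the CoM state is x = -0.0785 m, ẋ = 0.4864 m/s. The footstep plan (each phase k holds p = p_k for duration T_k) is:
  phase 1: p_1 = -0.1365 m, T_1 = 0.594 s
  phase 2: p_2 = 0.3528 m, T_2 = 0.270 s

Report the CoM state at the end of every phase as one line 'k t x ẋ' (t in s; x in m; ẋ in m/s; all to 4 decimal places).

phase 1: p=-0.1365, T=0.594, ωT=1.847578, cosh=3.251025, sinh=3.093407; start (x,ẋ)=(-0.078500, 0.486400) → end (x,ẋ)=(0.535802, 2.139359)
phase 2: p=0.3528, T=0.270, ωT=0.839808, cosh=1.373858, sinh=0.942064; start (x,ẋ)=(0.535802, 2.139359) → end (x,ẋ)=(1.252179, 3.475408)

1 0.5940 0.5358 2.1394
2 0.8640 1.2522 3.4754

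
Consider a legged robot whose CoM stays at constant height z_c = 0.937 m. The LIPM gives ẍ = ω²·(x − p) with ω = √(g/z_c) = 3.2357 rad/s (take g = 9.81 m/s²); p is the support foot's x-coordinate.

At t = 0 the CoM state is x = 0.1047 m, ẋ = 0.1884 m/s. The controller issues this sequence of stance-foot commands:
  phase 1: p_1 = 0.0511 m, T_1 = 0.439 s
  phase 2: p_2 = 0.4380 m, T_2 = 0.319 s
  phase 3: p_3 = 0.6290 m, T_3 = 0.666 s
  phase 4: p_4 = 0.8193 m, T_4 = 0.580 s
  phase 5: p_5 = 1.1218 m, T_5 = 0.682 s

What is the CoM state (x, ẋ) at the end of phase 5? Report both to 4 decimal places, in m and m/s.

x = -0.2299, ẋ = -4.2535

phase 1: p=0.0511, T=0.439, ωT=1.420472, cosh=2.190337, sinh=1.948737; start (x,ẋ)=(0.104700, 0.188400) → end (x,ẋ)=(0.281968, 0.750636)
phase 2: p=0.4380, T=0.319, ωT=1.032188, cosh=1.581714, sinh=1.225488; start (x,ẋ)=(0.281968, 0.750636) → end (x,ẋ)=(0.475498, 0.568577)
phase 3: p=0.6290, T=0.666, ωT=2.154976, cosh=4.371795, sinh=4.255889; start (x,ẋ)=(0.475498, 0.568577) → end (x,ẋ)=(0.705764, 0.371856)
phase 4: p=0.8193, T=0.580, ωT=1.876706, cosh=3.342523, sinh=3.189430; start (x,ẋ)=(0.705764, 0.371856) → end (x,ẋ)=(0.806342, 0.071242)
phase 5: p=1.1218, T=0.682, ωT=2.206747, cosh=4.598086, sinh=4.488028; start (x,ẋ)=(0.806342, 0.071242) → end (x,ẋ)=(-0.229888, -4.253478)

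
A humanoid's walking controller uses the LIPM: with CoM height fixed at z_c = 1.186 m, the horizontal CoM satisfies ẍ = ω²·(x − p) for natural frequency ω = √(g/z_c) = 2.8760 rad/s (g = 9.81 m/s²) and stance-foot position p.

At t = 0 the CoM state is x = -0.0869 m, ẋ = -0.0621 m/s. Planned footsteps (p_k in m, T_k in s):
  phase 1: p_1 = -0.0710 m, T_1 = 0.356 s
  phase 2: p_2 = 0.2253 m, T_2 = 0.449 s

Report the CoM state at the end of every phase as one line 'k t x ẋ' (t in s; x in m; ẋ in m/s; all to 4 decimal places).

1 0.3560 -0.1222 -0.1530
2 0.8050 -0.5439 -1.9796

phase 1: p=-0.0710, T=0.356, ωT=1.023856, cosh=1.571558, sinh=1.212351; start (x,ẋ)=(-0.086900, -0.062100) → end (x,ẋ)=(-0.122165, -0.153033)
phase 2: p=0.2253, T=0.449, ωT=1.291324, cosh=1.956253, sinh=1.681346; start (x,ẋ)=(-0.122165, -0.153033) → end (x,ẋ)=(-0.543895, -1.979558)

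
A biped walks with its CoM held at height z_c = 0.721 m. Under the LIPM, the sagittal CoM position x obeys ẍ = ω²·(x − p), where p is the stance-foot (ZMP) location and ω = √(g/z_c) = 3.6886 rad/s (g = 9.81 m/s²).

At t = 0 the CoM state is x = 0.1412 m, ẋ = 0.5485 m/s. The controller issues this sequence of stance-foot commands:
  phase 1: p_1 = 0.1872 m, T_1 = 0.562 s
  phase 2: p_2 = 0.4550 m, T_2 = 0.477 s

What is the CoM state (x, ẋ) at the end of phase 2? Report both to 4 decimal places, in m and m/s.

phase 1: p=0.1872, T=0.562, ωT=2.072993, cosh=4.037194, sinh=3.911385; start (x,ẋ)=(0.141200, 0.548500) → end (x,ẋ)=(0.583118, 1.550734)
phase 2: p=0.4550, T=0.477, ωT=1.759462, cosh=2.990725, sinh=2.818587; start (x,ẋ)=(0.583118, 1.550734) → end (x,ẋ)=(2.023134, 5.969812)

x = 2.0231, ẋ = 5.9698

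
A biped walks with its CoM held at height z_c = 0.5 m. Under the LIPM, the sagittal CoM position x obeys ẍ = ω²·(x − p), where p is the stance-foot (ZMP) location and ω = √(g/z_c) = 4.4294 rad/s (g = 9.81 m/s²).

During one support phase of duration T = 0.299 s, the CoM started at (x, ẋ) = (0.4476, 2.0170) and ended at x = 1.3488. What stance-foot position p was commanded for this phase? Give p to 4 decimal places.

ωT = 4.4294·0.299 = 1.324391; cosh(ωT) = 2.012929, sinh(ωT) = 1.746964
x(T) = p + (x₀−p)·cosh(ωT) + (ẋ₀/ω)·sinh(ωT) ⇒ p·(1 − cosh) = x(T) − x₀·cosh − (ẋ₀/ω)·sinh
numerator   = 1.3488 − (0.4476)·2.012929 − (2.0170/4.4294)·1.746964 = -0.347696
denominator = 1 − 2.012929 = -1.012929
p = -0.347696 / -1.012929 = 0.3433

p = 0.3433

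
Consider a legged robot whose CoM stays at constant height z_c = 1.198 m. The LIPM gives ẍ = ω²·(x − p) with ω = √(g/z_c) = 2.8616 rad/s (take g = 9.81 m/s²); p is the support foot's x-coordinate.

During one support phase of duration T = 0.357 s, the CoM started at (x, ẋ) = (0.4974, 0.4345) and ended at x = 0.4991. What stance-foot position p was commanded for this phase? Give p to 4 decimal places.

p = 0.8171

ωT = 2.8616·0.357 = 1.021591; cosh(ωT) = 1.568816, sinh(ωT) = 1.208795
x(T) = p + (x₀−p)·cosh(ωT) + (ẋ₀/ω)·sinh(ωT) ⇒ p·(1 − cosh) = x(T) − x₀·cosh − (ẋ₀/ω)·sinh
numerator   = 0.4991 − (0.4974)·1.568816 − (0.4345/2.8616)·1.208795 = -0.464770
denominator = 1 − 1.568816 = -0.568816
p = -0.464770 / -0.568816 = 0.8171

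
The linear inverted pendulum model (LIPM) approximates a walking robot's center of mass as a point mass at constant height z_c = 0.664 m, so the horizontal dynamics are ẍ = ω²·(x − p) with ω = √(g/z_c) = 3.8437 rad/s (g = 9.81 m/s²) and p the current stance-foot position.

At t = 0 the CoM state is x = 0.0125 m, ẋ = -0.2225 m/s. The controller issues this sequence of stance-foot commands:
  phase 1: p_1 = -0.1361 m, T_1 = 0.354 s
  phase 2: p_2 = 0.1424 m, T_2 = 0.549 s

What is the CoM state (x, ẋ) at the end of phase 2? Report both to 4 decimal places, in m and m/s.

x = 0.4388, ẋ = 1.2444

phase 1: p=-0.1361, T=0.354, ωT=1.360670, cosh=2.077646, sinh=1.821157; start (x,ẋ)=(0.012500, -0.222500) → end (x,ẋ)=(0.067217, 0.577921)
phase 2: p=0.1424, T=0.549, ωT=2.110191, cosh=4.185517, sinh=4.064302; start (x,ẋ)=(0.067217, 0.577921) → end (x,ẋ)=(0.438810, 1.244394)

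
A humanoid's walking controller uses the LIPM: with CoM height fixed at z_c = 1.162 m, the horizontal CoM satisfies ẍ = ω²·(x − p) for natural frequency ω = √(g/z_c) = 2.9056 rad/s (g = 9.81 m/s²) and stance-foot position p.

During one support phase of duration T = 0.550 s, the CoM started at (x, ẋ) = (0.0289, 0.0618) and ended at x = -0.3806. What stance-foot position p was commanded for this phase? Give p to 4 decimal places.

ωT = 2.9056·0.550 = 1.598080; cosh(ωT) = 2.572908, sinh(ωT) = 2.370624
x(T) = p + (x₀−p)·cosh(ωT) + (ẋ₀/ω)·sinh(ωT) ⇒ p·(1 − cosh) = x(T) − x₀·cosh − (ẋ₀/ω)·sinh
numerator   = -0.3806 − (0.0289)·2.572908 − (0.0618/2.9056)·2.370624 = -0.505378
denominator = 1 − 2.572908 = -1.572908
p = -0.505378 / -1.572908 = 0.3213

p = 0.3213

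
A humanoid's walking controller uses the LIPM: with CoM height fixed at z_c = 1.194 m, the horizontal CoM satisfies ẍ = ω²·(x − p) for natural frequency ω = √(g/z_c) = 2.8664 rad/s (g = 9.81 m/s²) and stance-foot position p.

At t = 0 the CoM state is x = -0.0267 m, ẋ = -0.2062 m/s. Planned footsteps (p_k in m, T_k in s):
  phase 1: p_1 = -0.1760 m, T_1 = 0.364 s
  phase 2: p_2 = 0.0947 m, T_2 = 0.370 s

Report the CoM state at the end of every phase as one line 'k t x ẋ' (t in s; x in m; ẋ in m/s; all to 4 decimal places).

phase 1: p=-0.1760, T=0.364, ωT=1.043370, cosh=1.595516, sinh=1.243250; start (x,ẋ)=(-0.026700, -0.206200) → end (x,ẋ)=(-0.027225, 0.203058)
phase 2: p=0.0947, T=0.370, ωT=1.060568, cosh=1.617135, sinh=1.270876; start (x,ẋ)=(-0.027225, 0.203058) → end (x,ẋ)=(-0.012439, -0.115781)

1 0.3640 -0.0272 0.2031
2 0.7340 -0.0124 -0.1158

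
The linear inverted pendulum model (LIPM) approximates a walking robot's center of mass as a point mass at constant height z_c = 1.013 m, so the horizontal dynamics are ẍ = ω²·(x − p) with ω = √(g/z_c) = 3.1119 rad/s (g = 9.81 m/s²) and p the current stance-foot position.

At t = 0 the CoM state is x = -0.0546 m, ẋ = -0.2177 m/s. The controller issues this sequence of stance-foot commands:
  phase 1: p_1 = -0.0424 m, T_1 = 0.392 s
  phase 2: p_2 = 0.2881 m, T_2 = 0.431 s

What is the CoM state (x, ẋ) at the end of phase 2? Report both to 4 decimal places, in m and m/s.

x = -0.9167, ẋ = -3.4942

phase 1: p=-0.0424, T=0.392, ωT=1.219865, cosh=1.841000, sinh=1.545730; start (x,ẋ)=(-0.054600, -0.217700) → end (x,ẋ)=(-0.172995, -0.459470)
phase 2: p=0.2881, T=0.431, ωT=1.341229, cosh=2.042632, sinh=1.781108; start (x,ẋ)=(-0.172995, -0.459470) → end (x,ẋ)=(-0.916727, -3.494207)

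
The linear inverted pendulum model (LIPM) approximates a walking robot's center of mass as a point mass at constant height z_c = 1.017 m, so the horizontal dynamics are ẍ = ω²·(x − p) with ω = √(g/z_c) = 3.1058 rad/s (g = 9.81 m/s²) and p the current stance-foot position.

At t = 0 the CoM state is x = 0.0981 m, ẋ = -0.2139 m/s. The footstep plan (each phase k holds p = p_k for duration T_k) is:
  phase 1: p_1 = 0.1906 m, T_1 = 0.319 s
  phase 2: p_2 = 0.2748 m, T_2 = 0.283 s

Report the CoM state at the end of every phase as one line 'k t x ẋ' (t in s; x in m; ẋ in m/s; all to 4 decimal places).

phase 1: p=0.1906, T=0.319, ωT=0.990750, cosh=1.532276, sinh=1.160978; start (x,ẋ)=(0.098100, -0.213900) → end (x,ẋ)=(-0.031093, -0.661287)
phase 2: p=0.2748, T=0.283, ωT=0.878941, cosh=1.411786, sinh=0.996563; start (x,ẋ)=(-0.031093, -0.661287) → end (x,ẋ)=(-0.369244, -1.880375)

1 0.3190 -0.0311 -0.6613
2 0.6020 -0.3692 -1.8804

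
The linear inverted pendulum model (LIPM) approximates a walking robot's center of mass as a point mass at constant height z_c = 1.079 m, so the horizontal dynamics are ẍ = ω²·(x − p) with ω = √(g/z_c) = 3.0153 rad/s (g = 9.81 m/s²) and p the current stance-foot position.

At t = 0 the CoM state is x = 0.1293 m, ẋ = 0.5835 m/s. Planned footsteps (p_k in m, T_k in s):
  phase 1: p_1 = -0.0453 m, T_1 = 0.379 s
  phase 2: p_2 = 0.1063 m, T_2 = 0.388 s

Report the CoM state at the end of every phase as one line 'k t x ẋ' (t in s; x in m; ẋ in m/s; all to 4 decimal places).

1 0.3790 0.5288 1.7493
2 0.7670 1.6970 4.9439

phase 1: p=-0.0453, T=0.379, ωT=1.142799, cosh=1.727228, sinh=1.408303; start (x,ẋ)=(0.129300, 0.583500) → end (x,ẋ)=(0.528799, 1.749269)
phase 2: p=0.1063, T=0.388, ωT=1.169936, cosh=1.766087, sinh=1.455701; start (x,ẋ)=(0.528799, 1.749269) → end (x,ẋ)=(1.696967, 4.943868)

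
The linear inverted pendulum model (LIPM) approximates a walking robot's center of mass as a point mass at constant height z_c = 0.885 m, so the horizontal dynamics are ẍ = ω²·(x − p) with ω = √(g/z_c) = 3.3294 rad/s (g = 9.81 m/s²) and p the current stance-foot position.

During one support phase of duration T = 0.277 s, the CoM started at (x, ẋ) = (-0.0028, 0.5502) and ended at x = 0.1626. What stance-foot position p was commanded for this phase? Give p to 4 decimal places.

p = 0.0181

ωT = 3.3294·0.277 = 0.922244; cosh(ωT) = 1.456276, sinh(ωT) = 1.058651
x(T) = p + (x₀−p)·cosh(ωT) + (ẋ₀/ω)·sinh(ωT) ⇒ p·(1 − cosh) = x(T) − x₀·cosh − (ẋ₀/ω)·sinh
numerator   = 0.1626 − (-0.0028)·1.456276 − (0.5502/3.3294)·1.058651 = -0.008270
denominator = 1 − 1.456276 = -0.456276
p = -0.008270 / -0.456276 = 0.0181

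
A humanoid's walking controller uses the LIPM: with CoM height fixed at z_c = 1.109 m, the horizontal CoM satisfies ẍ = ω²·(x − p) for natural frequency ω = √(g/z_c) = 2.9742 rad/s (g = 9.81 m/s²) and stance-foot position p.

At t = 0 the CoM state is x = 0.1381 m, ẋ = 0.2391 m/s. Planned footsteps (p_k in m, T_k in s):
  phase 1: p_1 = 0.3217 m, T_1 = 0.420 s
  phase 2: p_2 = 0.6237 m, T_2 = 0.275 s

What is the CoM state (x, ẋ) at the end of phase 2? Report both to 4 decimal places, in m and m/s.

phase 1: p=0.3217, T=0.420, ωT=1.249164, cosh=1.887085, sinh=1.600341; start (x,ẋ)=(0.138100, 0.239100) → end (x,ẋ)=(0.103885, -0.422685)
phase 2: p=0.6237, T=0.275, ωT=0.817905, cosh=1.353552, sinh=0.912196; start (x,ẋ)=(0.103885, -0.422685) → end (x,ẋ)=(-0.209536, -1.982413)

x = -0.2095, ẋ = -1.9824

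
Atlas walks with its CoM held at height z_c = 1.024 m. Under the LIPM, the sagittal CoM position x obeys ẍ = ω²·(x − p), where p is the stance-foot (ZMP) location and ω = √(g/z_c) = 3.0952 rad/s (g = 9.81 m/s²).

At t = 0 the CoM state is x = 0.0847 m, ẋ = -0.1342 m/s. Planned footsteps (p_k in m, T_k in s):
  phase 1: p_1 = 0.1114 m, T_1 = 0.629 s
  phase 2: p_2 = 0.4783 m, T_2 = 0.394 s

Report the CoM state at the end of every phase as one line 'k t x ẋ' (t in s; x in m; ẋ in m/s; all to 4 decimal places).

phase 1: p=0.1114, T=0.629, ωT=1.946881, cosh=3.574758, sinh=3.432040; start (x,ẋ)=(0.084700, -0.134200) → end (x,ẋ)=(-0.132851, -0.763363)
phase 2: p=0.4783, T=0.394, ωT=1.219509, cosh=1.840450, sinh=1.545075; start (x,ẋ)=(-0.132851, -0.763363) → end (x,ẋ)=(-1.027550, -4.327645)

1 0.6290 -0.1329 -0.7634
2 1.0230 -1.0276 -4.3276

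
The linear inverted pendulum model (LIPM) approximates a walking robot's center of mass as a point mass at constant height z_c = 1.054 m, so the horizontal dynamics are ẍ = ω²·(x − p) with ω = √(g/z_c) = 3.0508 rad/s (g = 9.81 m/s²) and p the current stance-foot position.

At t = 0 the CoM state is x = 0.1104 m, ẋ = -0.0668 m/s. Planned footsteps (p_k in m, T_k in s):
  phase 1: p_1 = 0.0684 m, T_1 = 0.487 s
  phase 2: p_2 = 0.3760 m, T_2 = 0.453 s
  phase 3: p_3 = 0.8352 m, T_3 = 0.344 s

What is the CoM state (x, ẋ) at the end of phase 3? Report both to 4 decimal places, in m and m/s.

x = -1.1582, ẋ = -5.5124

phase 1: p=0.0684, T=0.487, ωT=1.485740, cosh=2.322283, sinh=2.095949; start (x,ẋ)=(0.110400, -0.066800) → end (x,ẋ)=(0.120043, 0.113433)
phase 2: p=0.3760, T=0.453, ωT=1.382012, cosh=2.116991, sinh=1.865918; start (x,ẋ)=(0.120043, 0.113433) → end (x,ẋ)=(-0.096481, -1.216908)
phase 3: p=0.8352, T=0.344, ωT=1.049475, cosh=1.603137, sinh=1.253015; start (x,ẋ)=(-0.096481, -1.216908) → end (x,ẋ)=(-1.158216, -5.512405)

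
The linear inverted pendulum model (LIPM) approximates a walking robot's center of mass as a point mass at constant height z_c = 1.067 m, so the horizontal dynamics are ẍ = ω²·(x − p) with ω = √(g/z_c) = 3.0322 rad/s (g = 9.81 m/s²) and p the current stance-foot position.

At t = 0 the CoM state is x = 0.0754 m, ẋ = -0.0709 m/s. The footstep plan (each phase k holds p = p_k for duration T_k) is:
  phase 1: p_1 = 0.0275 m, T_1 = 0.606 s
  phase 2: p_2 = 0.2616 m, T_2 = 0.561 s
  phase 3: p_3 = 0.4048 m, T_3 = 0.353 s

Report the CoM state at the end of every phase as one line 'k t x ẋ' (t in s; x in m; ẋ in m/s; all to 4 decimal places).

phase 1: p=0.0275, T=0.606, ωT=1.837513, cosh=3.220056, sinh=3.060843; start (x,ẋ)=(0.075400, -0.070900) → end (x,ẋ)=(0.110171, 0.216262)
phase 2: p=0.2616, T=0.561, ωT=1.701064, cosh=2.831133, sinh=2.648643; start (x,ẋ)=(0.110171, 0.216262) → end (x,ẋ)=(0.021790, -0.603893)
phase 3: p=0.4048, T=0.353, ωT=1.070367, cosh=1.629666, sinh=1.286783; start (x,ẋ)=(0.021790, -0.603893) → end (x,ẋ)=(-0.475653, -2.478563)

1 0.6060 0.1102 0.2163
2 1.1670 0.0218 -0.6039
3 1.5200 -0.4757 -2.4786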